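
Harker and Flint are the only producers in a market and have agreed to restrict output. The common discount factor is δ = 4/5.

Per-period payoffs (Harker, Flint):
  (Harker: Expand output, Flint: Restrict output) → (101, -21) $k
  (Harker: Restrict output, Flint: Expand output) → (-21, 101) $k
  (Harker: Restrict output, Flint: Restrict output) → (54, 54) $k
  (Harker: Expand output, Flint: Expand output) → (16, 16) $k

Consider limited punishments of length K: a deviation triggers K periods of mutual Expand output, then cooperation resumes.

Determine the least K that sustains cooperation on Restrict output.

No profitable deviation requires (54−16)(δ+…+δ^K) ≥ 101−54, i.e. δ+…+δ^K ≥ 47/38 ≈ 1.2368.
With δ = 4/5, the partial sums are K=1: 0.8000, K=2: 1.4400.
K = 2 is the first length at which the sum reaches 1.2368.

2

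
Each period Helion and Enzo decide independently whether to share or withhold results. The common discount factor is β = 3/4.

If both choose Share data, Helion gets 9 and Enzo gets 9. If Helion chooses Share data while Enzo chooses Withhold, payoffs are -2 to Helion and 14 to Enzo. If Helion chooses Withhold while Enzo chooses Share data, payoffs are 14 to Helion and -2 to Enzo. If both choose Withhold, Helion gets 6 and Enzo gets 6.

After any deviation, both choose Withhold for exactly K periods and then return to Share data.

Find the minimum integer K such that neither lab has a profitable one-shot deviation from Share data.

3

Need Σ_{k=1}^{K} β^k ≥ (14−9)/(9−6) = 1.6667 at β = 3/4.
At K = 2 the sum is 1.3125 < 1.6667; at K = 3 it is 1.7344 ≥ 1.6667.
So the minimum punishment length is K = 3.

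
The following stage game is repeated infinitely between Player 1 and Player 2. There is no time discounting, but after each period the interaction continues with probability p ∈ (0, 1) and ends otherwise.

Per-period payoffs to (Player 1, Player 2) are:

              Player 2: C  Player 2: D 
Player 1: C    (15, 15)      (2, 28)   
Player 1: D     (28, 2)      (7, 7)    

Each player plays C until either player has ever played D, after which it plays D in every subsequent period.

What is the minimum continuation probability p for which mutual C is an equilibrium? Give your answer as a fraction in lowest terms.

With no time discounting, the continuation probability p plays the role of the discount factor.
Grim-trigger IC: 15/(1−p) ≥ 28 + 7p/(1−p) ⇒ p ≥ (28−15)/(28−7) = 13/21.

13/21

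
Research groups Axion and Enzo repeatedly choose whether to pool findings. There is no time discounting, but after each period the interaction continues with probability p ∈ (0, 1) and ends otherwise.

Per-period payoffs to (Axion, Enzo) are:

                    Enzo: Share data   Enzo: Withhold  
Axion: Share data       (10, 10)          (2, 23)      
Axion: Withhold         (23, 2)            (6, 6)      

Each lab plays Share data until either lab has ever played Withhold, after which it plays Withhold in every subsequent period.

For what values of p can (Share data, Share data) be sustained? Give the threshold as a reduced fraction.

13/17

Expected cooperation value is 10 + p·10 + p²·10 + … = 10/(1−p); deviation gives 23 + p·6/(1−p).
10 ≥ 23(1−p) + 6p ⇒ 17p ≥ 13 ⇒ p ≥ 13/17.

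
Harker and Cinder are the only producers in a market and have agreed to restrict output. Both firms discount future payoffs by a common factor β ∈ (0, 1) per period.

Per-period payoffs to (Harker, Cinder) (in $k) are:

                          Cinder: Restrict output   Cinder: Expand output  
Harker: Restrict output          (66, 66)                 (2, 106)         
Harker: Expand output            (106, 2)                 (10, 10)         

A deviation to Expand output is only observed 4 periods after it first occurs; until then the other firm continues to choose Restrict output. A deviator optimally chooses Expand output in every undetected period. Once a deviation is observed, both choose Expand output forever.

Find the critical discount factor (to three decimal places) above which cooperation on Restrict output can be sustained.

The best deviation is to choose Expand output for all 4 undetected periods, earning 106 each, then 10 forever once detected.
Deviation value: 106(1−β^4)/(1−β) + 10β^4/(1−β); cooperation value: 66/(1−β).
IC: 66 ≥ 106(1−β^4) + 10β^4 = 106 − 96β^4.
So β^4 ≥ 40/96 = 5/12, giving β ≥ (5/12)^(1/4) ≈ 0.803.

0.803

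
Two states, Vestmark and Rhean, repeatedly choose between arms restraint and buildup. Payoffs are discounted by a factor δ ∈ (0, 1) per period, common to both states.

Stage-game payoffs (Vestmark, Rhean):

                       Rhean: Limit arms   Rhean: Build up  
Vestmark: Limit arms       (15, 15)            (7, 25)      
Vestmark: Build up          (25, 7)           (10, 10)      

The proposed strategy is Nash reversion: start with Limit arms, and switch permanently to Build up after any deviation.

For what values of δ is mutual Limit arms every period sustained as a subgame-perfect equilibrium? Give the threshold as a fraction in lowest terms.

Under grim trigger the critical discount factor is (T−C)/(T−P) with T = 25, C = 15, P = 10.
δ* = (25−15)/(25−10) = 10/15 = 2/3.

2/3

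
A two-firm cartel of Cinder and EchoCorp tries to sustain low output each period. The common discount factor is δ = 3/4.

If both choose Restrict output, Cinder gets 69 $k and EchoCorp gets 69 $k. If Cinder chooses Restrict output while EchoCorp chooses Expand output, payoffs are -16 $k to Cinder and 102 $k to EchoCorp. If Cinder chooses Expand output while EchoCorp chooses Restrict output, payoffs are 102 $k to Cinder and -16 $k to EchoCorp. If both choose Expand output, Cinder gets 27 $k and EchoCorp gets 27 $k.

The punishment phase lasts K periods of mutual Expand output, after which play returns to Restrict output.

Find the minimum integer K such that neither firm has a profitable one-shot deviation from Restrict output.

No profitable deviation requires (69−27)(δ+…+δ^K) ≥ 102−69, i.e. δ+…+δ^K ≥ 11/14 ≈ 0.7857.
With δ = 3/4, the partial sums are K=1: 0.7500, K=2: 1.3125.
K = 2 is the first length at which the sum reaches 0.7857.

2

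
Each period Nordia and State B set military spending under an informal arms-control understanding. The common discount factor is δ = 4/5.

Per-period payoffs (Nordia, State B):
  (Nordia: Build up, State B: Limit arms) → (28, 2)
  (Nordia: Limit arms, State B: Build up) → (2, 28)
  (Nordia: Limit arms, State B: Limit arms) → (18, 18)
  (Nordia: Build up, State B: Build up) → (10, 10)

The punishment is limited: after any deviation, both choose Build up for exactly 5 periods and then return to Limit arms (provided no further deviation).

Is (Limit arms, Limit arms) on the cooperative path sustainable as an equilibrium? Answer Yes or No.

IC: δ+…+δ^5 ≥ (28−18)/(18−10) = 5/4.
At δ = 4/5: partial sum = 2.6893 ≥ 1.2500. Cooperation sustainable.

Yes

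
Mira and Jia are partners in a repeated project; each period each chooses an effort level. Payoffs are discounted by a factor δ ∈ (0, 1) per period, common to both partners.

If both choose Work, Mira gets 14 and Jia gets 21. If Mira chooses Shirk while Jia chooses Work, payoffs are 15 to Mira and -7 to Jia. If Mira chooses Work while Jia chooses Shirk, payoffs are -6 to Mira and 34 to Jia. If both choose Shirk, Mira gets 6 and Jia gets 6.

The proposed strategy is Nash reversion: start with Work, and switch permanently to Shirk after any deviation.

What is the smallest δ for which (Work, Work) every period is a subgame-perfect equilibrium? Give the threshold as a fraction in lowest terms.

For Mira: deviation gain 15−14 = 1, per-period punishment loss 14−6 = 8. IC gives δ ≥ 1/9.
For Jia: gain 13, loss 15 per period, so δ ≥ 13/28.
The tighter constraint is Jia's, so cooperation needs δ ≥ 13/28.

13/28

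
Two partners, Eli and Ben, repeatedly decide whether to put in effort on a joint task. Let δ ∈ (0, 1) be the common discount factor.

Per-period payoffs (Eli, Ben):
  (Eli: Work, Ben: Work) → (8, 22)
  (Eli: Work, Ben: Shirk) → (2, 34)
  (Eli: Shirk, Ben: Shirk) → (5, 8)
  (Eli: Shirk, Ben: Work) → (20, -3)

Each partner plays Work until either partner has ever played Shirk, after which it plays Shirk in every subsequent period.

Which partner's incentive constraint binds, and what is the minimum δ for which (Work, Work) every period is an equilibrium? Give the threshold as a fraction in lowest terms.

Eli; δ ≥ 4/5

For Eli: deviation gain 20−8 = 12, per-period punishment loss 8−5 = 3. IC gives δ ≥ 12/15 = 4/5.
For Ben: gain 12, loss 14 per period, so δ ≥ 12/26 = 6/13.
The tighter constraint is Eli's, so cooperation needs δ ≥ 4/5.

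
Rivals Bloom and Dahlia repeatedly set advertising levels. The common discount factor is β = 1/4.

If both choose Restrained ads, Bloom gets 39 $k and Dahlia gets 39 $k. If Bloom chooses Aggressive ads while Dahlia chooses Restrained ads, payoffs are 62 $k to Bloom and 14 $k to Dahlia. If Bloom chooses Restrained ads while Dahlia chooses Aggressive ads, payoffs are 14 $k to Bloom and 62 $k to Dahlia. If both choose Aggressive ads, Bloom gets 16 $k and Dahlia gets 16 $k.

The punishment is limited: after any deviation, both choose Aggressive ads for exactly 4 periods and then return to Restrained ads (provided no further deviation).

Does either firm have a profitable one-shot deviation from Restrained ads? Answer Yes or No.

Comparing payoff streams over the 5 periods until play realigns: cooperate → 39(1+β+…+β^4); deviate → 62 + 16(β+…+β^4).
Cooperation is sustained iff (39−16)(β+…+β^4) ≥ 62−39.
β+…+β^4 = 1/4·(1−(1/4)^4)/(1−1/4) = 0.3320, and (62−39)/(39−16) = 1.0000.
0.3320 < 1.0000, so cooperation is not sustainable.

Yes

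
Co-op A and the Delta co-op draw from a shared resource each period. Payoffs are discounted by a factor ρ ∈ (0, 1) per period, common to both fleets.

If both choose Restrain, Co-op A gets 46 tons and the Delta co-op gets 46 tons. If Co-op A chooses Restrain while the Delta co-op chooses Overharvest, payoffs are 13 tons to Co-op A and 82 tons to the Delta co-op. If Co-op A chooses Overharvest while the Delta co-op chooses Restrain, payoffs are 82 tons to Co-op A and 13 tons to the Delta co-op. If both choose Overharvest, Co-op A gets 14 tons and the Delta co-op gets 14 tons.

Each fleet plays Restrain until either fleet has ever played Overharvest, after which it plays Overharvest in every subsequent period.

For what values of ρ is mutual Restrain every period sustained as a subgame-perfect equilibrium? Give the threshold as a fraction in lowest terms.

9/17

Cooperation forever yields 46 each period: 46/(1−ρ).
Deviating yields 82 once, then 14 forever: 82 + 14ρ/(1−ρ).
No profitable deviation requires 46/(1−ρ) ≥ 82 + 14ρ/(1−ρ).
Multiplying by (1−ρ): 46 ≥ 82(1−ρ) + 14ρ = 82 − 68ρ.
So 68ρ ≥ 36, i.e. ρ ≥ 36/68 = 9/17.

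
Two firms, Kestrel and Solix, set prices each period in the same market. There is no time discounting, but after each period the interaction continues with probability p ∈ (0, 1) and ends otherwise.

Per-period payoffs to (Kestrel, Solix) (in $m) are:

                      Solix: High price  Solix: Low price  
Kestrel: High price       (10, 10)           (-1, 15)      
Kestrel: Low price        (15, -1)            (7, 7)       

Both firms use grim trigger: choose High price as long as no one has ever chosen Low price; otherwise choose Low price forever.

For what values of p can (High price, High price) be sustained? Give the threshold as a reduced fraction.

5/8

Expected cooperation value is 10 + p·10 + p²·10 + … = 10/(1−p); deviation gives 15 + p·7/(1−p).
10 ≥ 15(1−p) + 7p ⇒ 8p ≥ 5 ⇒ p ≥ 5/8.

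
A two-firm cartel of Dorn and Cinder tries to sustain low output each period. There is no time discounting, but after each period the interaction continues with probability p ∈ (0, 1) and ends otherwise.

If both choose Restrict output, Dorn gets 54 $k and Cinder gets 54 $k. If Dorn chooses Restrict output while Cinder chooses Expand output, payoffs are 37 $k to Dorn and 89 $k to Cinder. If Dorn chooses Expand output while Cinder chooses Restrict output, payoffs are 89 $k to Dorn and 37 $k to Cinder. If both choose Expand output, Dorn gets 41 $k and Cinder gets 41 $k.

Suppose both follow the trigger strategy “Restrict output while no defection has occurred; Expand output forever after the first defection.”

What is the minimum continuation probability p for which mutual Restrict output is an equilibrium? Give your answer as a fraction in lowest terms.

With no time discounting, the continuation probability p plays the role of the discount factor.
Grim-trigger IC: 54/(1−p) ≥ 89 + 41p/(1−p) ⇒ p ≥ (89−54)/(89−41) = 35/48.

35/48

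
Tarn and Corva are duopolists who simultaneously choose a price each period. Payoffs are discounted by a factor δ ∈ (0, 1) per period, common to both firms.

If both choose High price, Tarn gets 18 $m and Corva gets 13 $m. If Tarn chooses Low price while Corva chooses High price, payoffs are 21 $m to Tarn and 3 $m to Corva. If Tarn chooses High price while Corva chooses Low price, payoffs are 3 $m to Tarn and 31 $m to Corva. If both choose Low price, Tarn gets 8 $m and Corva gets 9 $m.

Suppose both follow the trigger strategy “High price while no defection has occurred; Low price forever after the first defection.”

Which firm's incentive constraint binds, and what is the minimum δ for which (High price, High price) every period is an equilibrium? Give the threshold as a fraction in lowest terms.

Corva; δ ≥ 9/11

Tarn: cooperation gives 18 each period; deviation gives 21 once then 8 forever.
  18/(1−δ) ≥ 21 + 8δ/(1−δ) ⇒ δ ≥ 3/13.
Corva: cooperation gives 13 each period; deviation gives 31 once then 9 forever.
  δ ≥ 18/22 = 9/11.
Both must hold, so the binding constraint is Corva's: δ ≥ 9/11.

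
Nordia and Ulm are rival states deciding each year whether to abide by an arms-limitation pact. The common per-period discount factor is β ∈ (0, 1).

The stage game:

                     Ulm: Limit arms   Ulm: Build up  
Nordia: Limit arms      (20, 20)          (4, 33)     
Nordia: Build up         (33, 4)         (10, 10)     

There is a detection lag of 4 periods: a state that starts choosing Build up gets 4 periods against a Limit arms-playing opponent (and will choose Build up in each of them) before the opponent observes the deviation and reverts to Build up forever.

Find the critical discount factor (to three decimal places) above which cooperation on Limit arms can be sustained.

Deviating for the 4 undetected periods gains 33−20 = 13 per period over cooperation, then loses 20−10 = 10 per period forever once punishment starts.
Gain: 13(1 + β + … + β^3); loss: 10·β^4/(1−β).
No profitable deviation ⇔ 13(1−β^4) ≤ 10·β^4, i.e. β^4 ≥ 13/(13+10) = 13/23.
Hence β ≥ (13/23)^(1/4) ≈ 0.867.

0.867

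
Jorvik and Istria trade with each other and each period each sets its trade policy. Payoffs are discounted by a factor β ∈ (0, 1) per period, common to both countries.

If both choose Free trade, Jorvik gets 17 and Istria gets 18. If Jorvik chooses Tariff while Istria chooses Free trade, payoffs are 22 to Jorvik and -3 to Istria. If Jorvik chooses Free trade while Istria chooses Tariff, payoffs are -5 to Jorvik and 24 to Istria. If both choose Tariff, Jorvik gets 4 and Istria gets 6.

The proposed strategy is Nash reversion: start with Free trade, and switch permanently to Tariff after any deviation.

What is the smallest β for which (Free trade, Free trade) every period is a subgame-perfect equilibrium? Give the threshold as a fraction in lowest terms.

1/3

Jorvik's threshold: (22−17)/(22−4) = 5/18.
Istria's threshold: (24−18)/(24−6) = 1/3.
5/18 < 1/3, so Istria binds and β* = 1/3.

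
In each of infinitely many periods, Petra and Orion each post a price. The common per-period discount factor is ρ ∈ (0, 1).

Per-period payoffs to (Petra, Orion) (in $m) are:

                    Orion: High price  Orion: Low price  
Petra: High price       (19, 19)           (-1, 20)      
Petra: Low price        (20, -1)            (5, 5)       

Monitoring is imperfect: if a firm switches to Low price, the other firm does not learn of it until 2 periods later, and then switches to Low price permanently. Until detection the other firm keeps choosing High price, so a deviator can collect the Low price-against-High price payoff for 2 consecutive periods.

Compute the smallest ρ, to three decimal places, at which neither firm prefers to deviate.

A deviator earns 20 for 2 periods, then 5 forever; cooperating earns 19 forever. Multiplying the IC by (1−ρ):
19 ≥ 20(1−ρ^2) + 5ρ^2, so 15·ρ^2 ≥ 1 and ρ^2 ≥ 1/15.
ρ ≥ (1/15)^(1/2) ≈ 0.258.

0.258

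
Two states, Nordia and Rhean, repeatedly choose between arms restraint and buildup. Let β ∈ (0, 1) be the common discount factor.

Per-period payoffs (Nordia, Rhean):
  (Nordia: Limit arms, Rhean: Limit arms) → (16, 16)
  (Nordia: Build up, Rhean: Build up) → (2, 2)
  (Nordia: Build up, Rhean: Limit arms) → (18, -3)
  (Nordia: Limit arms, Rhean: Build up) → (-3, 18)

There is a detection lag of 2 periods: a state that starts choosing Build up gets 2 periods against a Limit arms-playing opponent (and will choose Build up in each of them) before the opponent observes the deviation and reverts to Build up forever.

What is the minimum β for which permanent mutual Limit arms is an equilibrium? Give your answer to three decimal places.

The best deviation is to choose Build up for all 2 undetected periods, earning 18 each, then 2 forever once detected.
Deviation value: 18(1−β^2)/(1−β) + 2β^2/(1−β); cooperation value: 16/(1−β).
IC: 16 ≥ 18(1−β^2) + 2β^2 = 18 − 16β^2.
So β^2 ≥ 2/16 = 1/8, giving β ≥ (1/8)^(1/2) ≈ 0.354.

0.354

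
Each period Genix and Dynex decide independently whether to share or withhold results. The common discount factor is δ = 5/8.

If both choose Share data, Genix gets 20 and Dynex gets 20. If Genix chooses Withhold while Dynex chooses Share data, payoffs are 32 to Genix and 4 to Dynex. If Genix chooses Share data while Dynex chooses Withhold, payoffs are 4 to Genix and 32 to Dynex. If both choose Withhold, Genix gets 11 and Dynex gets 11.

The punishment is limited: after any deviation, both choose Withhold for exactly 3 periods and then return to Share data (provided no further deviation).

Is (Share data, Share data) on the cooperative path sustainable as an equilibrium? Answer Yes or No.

No

IC: δ+…+δ^3 ≥ (32−20)/(20−11) = 4/3.
At δ = 5/8: partial sum = 1.2598 < 1.3333. Cooperation not sustainable.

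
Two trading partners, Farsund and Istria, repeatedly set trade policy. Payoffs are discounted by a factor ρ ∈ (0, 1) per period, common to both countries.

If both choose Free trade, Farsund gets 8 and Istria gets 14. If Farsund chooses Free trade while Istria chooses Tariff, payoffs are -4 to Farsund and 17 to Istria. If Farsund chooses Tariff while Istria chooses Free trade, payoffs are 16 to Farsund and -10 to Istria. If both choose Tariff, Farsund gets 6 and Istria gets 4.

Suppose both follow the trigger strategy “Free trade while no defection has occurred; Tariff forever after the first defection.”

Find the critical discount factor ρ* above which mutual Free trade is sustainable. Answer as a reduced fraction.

4/5

Farsund: cooperation gives 8 each period; deviation gives 16 once then 6 forever.
  8/(1−ρ) ≥ 16 + 6ρ/(1−ρ) ⇒ ρ ≥ 8/10 = 4/5.
Istria: cooperation gives 14 each period; deviation gives 17 once then 4 forever.
  ρ ≥ 3/13.
Both must hold, so the binding constraint is Farsund's: ρ ≥ 4/5.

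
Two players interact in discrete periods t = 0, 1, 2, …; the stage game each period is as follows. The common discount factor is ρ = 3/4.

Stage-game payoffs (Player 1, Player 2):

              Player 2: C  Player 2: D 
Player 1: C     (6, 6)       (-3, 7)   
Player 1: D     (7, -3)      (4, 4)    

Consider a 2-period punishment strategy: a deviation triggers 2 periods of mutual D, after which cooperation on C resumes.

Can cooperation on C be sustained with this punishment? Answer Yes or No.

IC: ρ+…+ρ^2 ≥ (7−6)/(6−4) = 1/2.
At ρ = 3/4: partial sum = 1.3125 ≥ 0.5000. Cooperation sustainable.

Yes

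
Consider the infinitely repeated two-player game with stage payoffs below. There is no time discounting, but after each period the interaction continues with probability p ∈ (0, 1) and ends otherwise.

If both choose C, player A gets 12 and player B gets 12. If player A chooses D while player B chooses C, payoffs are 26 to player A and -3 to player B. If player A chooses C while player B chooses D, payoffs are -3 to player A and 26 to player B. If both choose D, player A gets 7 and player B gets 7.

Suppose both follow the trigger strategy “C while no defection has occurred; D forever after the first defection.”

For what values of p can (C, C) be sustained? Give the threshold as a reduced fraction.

14/19

With no time discounting, the continuation probability p plays the role of the discount factor.
Grim-trigger IC: 12/(1−p) ≥ 26 + 7p/(1−p) ⇒ p ≥ (26−12)/(26−7) = 14/19.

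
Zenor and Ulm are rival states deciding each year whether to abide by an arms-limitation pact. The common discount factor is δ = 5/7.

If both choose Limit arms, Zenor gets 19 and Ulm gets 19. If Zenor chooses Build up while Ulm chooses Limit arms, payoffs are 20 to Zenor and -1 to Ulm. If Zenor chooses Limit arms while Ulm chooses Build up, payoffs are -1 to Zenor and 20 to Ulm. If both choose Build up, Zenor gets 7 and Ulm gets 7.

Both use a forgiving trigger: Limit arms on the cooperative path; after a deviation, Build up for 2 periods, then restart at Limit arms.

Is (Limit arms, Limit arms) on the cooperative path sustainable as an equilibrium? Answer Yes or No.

IC: δ+…+δ^2 ≥ (20−19)/(19−7) = 1/12.
At δ = 5/7: partial sum = 1.2245 ≥ 0.0833. Cooperation sustainable.

Yes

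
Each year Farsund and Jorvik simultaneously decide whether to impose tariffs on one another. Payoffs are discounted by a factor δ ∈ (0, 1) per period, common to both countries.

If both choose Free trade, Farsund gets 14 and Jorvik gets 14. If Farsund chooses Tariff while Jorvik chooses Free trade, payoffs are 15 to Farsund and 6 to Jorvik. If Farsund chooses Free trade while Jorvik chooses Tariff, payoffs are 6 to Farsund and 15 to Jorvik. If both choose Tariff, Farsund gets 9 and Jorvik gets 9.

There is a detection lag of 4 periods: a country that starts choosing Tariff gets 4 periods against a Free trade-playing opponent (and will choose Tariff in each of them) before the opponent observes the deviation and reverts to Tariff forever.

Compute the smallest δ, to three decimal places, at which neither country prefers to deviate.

0.639

A deviator earns 15 for 4 periods, then 9 forever; cooperating earns 14 forever. Multiplying the IC by (1−δ):
14 ≥ 15(1−δ^4) + 9δ^4, so 6·δ^4 ≥ 1 and δ^4 ≥ 1/6.
δ ≥ (1/6)^(1/4) ≈ 0.639.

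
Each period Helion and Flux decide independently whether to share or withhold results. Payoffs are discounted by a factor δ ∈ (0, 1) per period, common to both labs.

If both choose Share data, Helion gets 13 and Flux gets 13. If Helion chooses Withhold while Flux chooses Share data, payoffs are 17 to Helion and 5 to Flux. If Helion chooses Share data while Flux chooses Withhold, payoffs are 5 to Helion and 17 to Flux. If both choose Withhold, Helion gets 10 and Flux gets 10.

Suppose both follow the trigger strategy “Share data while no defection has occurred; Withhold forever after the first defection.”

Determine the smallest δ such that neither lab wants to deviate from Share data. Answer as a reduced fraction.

4/7

13/(1−δ) ≥ 17 + 10δ/(1−δ)
13 ≥ 17 − 7δ
δ ≥ 4/7.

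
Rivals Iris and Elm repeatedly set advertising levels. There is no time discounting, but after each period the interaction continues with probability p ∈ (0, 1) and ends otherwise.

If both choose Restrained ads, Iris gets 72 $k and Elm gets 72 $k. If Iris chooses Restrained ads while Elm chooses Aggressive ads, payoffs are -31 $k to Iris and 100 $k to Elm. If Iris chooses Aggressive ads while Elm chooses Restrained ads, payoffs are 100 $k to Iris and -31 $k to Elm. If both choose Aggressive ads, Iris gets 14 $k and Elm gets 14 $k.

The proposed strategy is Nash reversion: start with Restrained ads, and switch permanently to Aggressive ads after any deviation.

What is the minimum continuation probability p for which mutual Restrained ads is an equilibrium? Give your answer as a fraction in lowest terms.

With no time discounting, the continuation probability p plays the role of the discount factor.
Grim-trigger IC: 72/(1−p) ≥ 100 + 14p/(1−p) ⇒ p ≥ (100−72)/(100−14) = 14/43.

14/43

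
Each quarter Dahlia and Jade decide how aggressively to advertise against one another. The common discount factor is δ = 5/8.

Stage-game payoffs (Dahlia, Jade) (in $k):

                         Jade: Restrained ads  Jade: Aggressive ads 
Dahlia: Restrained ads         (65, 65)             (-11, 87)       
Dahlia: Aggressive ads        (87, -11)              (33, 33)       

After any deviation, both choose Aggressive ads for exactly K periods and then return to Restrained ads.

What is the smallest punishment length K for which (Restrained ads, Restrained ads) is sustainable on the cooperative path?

IC: δ(1−δ^K)/(1−δ) ≥ (87−65)/(65−33) = 11/16.
With δ = 5/8: need 1 − δ^K ≥ 11/16·(1−5/8)/(5/8), i.e. δ^K ≤ 0.5875.
Since (5/8)^1 = 0.6250 and (5/8)^2 = 0.3906, the smallest such K is 2.

2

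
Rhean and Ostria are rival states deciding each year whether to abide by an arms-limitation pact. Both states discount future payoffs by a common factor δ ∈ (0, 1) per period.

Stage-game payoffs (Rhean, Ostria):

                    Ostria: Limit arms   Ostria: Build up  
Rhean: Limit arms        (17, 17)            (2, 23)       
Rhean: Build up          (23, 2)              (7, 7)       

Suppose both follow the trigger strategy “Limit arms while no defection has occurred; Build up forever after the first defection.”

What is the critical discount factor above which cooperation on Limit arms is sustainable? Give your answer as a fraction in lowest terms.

One-period gain from deviating is 23 − 17 = 6. The loss is 17 − 7 = 10 in every subsequent period, with present value 10·δ/(1−δ).
Deviation is unprofitable when 10·δ/(1−δ) ≥ 6, i.e. δ/(1−δ) ≥ 3/5.
Equivalently δ ≥ 6/(6+10) = 3/8.

3/8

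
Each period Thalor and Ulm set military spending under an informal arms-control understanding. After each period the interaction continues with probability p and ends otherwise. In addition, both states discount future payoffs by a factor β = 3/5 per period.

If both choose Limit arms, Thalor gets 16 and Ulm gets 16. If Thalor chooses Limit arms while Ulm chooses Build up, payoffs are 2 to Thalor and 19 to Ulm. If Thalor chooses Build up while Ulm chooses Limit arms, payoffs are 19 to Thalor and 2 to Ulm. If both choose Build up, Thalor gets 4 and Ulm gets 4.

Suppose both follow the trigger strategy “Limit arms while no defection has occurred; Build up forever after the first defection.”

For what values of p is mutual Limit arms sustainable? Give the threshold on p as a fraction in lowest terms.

With continuation probability p and discount β, the effective per-period discount factor is βp.
Grim-trigger IC: βp ≥ (19−16)/(19−4) = 1/5.
So p ≥ (1/5)/(3/5) = 1/3.

1/3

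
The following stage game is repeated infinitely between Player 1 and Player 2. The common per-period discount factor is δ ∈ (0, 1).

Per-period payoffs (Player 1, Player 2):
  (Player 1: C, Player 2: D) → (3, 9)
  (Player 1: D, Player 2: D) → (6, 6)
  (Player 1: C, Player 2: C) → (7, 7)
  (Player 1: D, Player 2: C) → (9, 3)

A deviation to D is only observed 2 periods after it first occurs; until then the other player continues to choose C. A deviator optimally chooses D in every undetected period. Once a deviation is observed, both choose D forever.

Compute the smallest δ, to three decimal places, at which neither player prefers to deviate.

The best deviation is to choose D for all 2 undetected periods, earning 9 each, then 6 forever once detected.
Deviation value: 9(1−δ^2)/(1−δ) + 6δ^2/(1−δ); cooperation value: 7/(1−δ).
IC: 7 ≥ 9(1−δ^2) + 6δ^2 = 9 − 3δ^2.
So δ^2 ≥ 2/3, giving δ ≥ (2/3)^(1/2) ≈ 0.816.

0.816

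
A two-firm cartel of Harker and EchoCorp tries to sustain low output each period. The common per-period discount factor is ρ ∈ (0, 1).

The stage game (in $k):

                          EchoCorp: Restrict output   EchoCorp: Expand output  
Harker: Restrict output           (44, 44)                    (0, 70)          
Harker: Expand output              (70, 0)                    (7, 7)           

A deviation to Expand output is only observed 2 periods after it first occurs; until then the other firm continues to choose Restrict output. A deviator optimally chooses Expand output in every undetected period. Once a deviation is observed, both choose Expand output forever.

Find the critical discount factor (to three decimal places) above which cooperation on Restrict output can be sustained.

0.642

The best deviation is to choose Expand output for all 2 undetected periods, earning 70 each, then 7 forever once detected.
Deviation value: 70(1−ρ^2)/(1−ρ) + 7ρ^2/(1−ρ); cooperation value: 44/(1−ρ).
IC: 44 ≥ 70(1−ρ^2) + 7ρ^2 = 70 − 63ρ^2.
So ρ^2 ≥ 26/63, giving ρ ≥ (26/63)^(1/2) ≈ 0.642.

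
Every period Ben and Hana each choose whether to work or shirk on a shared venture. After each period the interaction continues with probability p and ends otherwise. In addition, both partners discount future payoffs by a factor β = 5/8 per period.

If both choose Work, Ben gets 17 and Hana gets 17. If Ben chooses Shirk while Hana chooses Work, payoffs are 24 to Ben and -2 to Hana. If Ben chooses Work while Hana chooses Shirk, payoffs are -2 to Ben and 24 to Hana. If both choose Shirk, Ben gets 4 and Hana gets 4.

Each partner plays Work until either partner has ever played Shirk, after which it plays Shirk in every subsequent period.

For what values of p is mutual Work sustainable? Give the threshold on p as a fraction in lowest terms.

14/25

With continuation probability p and discount β, the effective per-period discount factor is βp.
Grim-trigger IC: βp ≥ (24−17)/(24−4) = 7/20.
So p ≥ (7/20)/(5/8) = 14/25.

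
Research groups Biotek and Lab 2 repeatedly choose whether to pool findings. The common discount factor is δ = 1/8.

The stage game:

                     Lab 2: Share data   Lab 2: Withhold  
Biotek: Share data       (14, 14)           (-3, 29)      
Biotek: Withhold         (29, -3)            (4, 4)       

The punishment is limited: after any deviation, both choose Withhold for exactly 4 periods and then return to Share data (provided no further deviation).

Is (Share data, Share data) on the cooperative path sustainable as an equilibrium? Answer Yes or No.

No

IC: δ+…+δ^4 ≥ (29−14)/(14−4) = 3/2.
At δ = 1/8: partial sum = 0.1428 < 1.5000. Cooperation not sustainable.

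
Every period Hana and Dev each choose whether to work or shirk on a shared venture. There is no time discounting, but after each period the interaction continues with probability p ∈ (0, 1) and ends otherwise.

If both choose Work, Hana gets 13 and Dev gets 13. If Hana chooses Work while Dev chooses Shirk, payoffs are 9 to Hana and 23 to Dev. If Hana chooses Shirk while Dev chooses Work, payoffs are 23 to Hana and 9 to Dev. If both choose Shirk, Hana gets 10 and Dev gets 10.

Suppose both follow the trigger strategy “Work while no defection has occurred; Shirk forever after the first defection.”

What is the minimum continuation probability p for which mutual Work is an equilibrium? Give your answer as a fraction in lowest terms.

With no time discounting, the continuation probability p plays the role of the discount factor.
Grim-trigger IC: 13/(1−p) ≥ 23 + 10p/(1−p) ⇒ p ≥ (23−13)/(23−10) = 10/13.

10/13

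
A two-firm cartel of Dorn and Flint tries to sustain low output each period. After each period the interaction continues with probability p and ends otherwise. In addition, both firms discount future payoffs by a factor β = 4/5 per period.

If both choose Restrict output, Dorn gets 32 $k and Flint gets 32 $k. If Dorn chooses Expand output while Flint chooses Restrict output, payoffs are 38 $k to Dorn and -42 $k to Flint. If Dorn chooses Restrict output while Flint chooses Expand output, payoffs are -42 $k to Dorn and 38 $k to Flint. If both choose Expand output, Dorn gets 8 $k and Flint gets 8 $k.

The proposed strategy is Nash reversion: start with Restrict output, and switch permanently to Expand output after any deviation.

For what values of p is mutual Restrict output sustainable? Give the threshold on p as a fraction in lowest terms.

Expected continuation weight on next period's payoff is β·p = 4/5·p, which plays the role of the discount factor.
Cooperation requires 4/5·p ≥ (38−32)/(38−8) = 1/5, hence p ≥ 1/4.

1/4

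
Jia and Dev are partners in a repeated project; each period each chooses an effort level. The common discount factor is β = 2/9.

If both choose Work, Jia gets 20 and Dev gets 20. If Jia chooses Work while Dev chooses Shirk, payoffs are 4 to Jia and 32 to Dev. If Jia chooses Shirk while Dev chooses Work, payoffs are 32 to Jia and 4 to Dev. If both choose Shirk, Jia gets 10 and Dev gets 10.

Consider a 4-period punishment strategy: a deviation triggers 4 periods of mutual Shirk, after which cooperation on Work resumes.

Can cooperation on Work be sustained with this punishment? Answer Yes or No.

Comparing payoff streams over the 5 periods until play realigns: cooperate → 20(1+β+…+β^4); deviate → 32 + 10(β+…+β^4).
Cooperation is sustained iff (20−10)(β+…+β^4) ≥ 32−20.
β+…+β^4 = 2/9·(1−(2/9)^4)/(1−2/9) = 0.2850, and (32−20)/(20−10) = 1.2000.
0.2850 < 1.2000, so cooperation is not sustainable.

No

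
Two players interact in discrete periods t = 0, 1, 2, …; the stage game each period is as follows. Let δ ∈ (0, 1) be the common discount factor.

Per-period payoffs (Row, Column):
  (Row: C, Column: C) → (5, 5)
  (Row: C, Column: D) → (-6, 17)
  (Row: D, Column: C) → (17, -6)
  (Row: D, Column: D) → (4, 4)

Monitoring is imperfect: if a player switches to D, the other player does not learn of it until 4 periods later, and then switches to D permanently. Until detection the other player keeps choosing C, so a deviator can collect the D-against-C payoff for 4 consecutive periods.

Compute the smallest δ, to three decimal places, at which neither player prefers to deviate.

Deviating for the 4 undetected periods gains 17−5 = 12 per period over cooperation, then loses 5−4 = 1 per period forever once punishment starts.
Gain: 12(1 + δ + … + δ^3); loss: 1·δ^4/(1−δ).
No profitable deviation ⇔ 12(1−δ^4) ≤ 1·δ^4, i.e. δ^4 ≥ 12/(12+1) = 12/13.
Hence δ ≥ (12/13)^(1/4) ≈ 0.980.

0.980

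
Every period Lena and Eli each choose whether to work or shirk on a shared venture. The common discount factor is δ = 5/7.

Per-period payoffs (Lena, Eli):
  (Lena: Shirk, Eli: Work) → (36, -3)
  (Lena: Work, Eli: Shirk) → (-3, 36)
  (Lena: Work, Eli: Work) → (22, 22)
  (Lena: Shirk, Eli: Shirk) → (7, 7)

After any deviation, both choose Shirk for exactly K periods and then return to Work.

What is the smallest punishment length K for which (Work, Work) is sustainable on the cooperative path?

Need Σ_{k=1}^{K} δ^k ≥ (36−22)/(22−7) = 0.9333 at δ = 5/7.
At K = 1 the sum is 0.7143 < 0.9333; at K = 2 it is 1.2245 ≥ 0.9333.
So the minimum punishment length is K = 2.

2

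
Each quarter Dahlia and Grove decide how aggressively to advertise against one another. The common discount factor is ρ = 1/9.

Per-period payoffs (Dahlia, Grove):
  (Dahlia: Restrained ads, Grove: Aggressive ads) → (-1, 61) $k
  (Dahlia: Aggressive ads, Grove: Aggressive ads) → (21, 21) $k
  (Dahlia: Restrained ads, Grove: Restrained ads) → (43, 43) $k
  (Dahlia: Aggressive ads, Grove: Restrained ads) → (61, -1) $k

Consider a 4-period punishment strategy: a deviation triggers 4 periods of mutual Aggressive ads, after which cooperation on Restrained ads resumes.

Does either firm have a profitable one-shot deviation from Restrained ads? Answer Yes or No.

A one-shot deviation gives 61 now, then 21 for 4 periods, then back to 43.
Gain from deviating: (61−43) today; loss: (43−21) in each of the next 4 periods.
No-deviation condition: (43−21)(ρ+…+ρ^4) ≥ 61−43, i.e. ρ+…+ρ^4 ≥ 9/11.
At ρ = 1/9: ρ+…+ρ^4 = 0.1250 < 0.8182.
So cooperation is not sustainable.

Yes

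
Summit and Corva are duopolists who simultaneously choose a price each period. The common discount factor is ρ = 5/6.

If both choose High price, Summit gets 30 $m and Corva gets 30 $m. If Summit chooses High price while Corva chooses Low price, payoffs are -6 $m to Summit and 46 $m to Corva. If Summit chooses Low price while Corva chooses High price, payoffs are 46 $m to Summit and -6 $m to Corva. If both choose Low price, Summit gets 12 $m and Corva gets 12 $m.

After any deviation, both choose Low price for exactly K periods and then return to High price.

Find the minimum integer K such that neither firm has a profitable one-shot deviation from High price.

2

IC: ρ(1−ρ^K)/(1−ρ) ≥ (46−30)/(30−12) = 8/9.
With ρ = 5/6: need 1 − ρ^K ≥ 8/9·(1−5/6)/(5/6), i.e. ρ^K ≤ 0.8222.
Since (5/6)^1 = 0.8333 and (5/6)^2 = 0.6944, the smallest such K is 2.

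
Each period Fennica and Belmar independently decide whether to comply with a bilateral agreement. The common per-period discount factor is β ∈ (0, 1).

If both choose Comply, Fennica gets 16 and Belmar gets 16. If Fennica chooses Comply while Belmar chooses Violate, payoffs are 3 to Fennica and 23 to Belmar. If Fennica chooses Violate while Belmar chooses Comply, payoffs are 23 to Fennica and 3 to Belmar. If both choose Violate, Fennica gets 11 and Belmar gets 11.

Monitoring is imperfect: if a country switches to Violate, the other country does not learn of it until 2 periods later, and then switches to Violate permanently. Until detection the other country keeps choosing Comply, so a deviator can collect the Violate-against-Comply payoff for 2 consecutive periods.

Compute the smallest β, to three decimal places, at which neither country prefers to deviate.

A deviator earns 23 for 2 periods, then 11 forever; cooperating earns 16 forever. Multiplying the IC by (1−β):
16 ≥ 23(1−β^2) + 11β^2, so 12·β^2 ≥ 7 and β^2 ≥ 7/12.
β ≥ (7/12)^(1/2) ≈ 0.764.

0.764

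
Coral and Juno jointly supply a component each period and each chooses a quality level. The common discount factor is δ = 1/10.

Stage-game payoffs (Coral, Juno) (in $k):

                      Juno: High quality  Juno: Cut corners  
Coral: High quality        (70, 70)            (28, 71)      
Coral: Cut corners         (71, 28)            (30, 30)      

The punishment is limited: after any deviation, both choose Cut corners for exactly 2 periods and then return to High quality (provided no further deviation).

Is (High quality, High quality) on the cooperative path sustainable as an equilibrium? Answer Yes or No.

Yes

Comparing payoff streams over the 3 periods until play realigns: cooperate → 70(1+δ+…+δ^2); deviate → 71 + 30(δ+…+δ^2).
Cooperation is sustained iff (70−30)(δ+…+δ^2) ≥ 71−70.
δ+…+δ^2 = 1/10·(1−(1/10)^2)/(1−1/10) = 0.1100, and (71−70)/(70−30) = 0.0250.
0.1100 ≥ 0.0250, so cooperation is sustainable.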